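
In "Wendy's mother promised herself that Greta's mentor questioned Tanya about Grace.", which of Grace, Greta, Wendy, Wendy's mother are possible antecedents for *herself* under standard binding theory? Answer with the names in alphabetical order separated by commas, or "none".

Wendy's mother

*herself* is a reflexive; Principle A requires it to be bound within its binding domain — the matrix clause.
— Grace: second object of the clause headed by 'questioned'; does not c-command the reflexive — cannot bind it (Principle A).
— Greta: possessor inside the subject DP of the clause headed by 'questioned'; does not c-command the reflexive — cannot bind it (Principle A).
— Wendy: possessor inside the subject DP of the matrix clause; does not c-command the reflexive — cannot bind it (Principle A).
— Wendy's mother: subject of the matrix clause; c-commands the reflexive within its binding domain — allowed (Principle A).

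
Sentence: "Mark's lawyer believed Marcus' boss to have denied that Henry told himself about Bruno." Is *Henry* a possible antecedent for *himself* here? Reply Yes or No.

*himself* is a reflexive; Principle A requires it to be bound within its binding domain — the clause headed by 'told'.
— Henry: subject of the clause headed by 'told'; c-commands the reflexive within its binding domain — allowed (Principle A).

Yes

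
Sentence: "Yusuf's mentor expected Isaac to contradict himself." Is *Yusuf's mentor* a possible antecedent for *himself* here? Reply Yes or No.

No

*himself* is a reflexive; Principle A requires it to be bound within its binding domain — the clause headed by 'contradict'.
— Yusuf's mentor: subject of the matrix clause; c-commands the reflexive but lies outside its binding domain — cannot bind it (Principle A).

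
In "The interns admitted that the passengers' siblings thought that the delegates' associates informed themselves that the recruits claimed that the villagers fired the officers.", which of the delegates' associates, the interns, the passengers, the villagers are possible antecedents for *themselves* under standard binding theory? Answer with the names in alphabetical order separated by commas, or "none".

*themselves* is a reflexive; Principle A requires it to be bound within its binding domain — the clause headed by 'informed'.
— the delegates' associates: subject of the clause headed by 'informed'; c-commands the reflexive within its binding domain — allowed (Principle A).
— the interns: subject of the matrix clause; c-commands the reflexive but lies outside its binding domain — cannot bind it (Principle A).
— the passengers: possessor inside the subject DP of the clause headed by 'thought'; does not c-command the reflexive — cannot bind it (Principle A).
— the villagers: subject of the clause headed by 'fired'; does not c-command the reflexive — cannot bind it (Principle A).

the delegates' associates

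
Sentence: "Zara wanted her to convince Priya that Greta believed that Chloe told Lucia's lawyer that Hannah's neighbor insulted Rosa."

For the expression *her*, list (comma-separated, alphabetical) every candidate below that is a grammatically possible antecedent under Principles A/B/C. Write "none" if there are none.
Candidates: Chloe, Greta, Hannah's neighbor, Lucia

none

*her* is a pronoun; Principle B requires it to be free in its binding domain — the matrix clause.
— Chloe: subject of the clause headed by 'told'; is c-commanded by the pronoun; coreference would bind this R-expression — blocked (Principle C).
— Greta: subject of the clause headed by 'believed'; is c-commanded by the pronoun; coreference would bind this R-expression — blocked (Principle C).
— Hannah's neighbor: subject of the clause headed by 'insulted'; is c-commanded by the pronoun; coreference would bind this R-expression — blocked (Principle C).
— Lucia: possessor inside the object DP of the clause headed by 'told'; is c-commanded by the pronoun; coreference would bind this R-expression — blocked (Principle C).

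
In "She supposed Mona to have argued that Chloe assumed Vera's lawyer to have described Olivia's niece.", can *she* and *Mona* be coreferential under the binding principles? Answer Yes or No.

No

*Mona* is an R-expression; Principle C requires it to be free (not bound by any c-commanding expression).
— she: subject of the matrix clause; the pronoun c-commands the R-expression — coreference blocked (Principle C).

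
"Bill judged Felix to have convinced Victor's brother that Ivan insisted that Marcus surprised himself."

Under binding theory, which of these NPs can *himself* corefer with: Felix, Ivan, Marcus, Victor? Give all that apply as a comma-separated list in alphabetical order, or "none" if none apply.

*himself* is a reflexive; Principle A requires it to be bound within its binding domain — the clause headed by 'surprised'.
— Felix: subject of the clause headed by 'convinced'; c-commands the reflexive but lies outside its binding domain — cannot bind it (Principle A).
— Ivan: subject of the clause headed by 'insisted'; c-commands the reflexive but lies outside its binding domain — cannot bind it (Principle A).
— Marcus: subject of the clause headed by 'surprised'; c-commands the reflexive within its binding domain — allowed (Principle A).
— Victor: possessor inside the object DP of the clause headed by 'convinced'; does not c-command the reflexive — cannot bind it (Principle A).

Marcus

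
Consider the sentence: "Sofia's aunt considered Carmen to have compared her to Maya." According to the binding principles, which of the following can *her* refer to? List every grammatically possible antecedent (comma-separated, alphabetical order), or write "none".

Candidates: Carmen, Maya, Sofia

Sofia

*her* is a pronoun; Principle B requires it to be free in its binding domain — the clause headed by 'compared'.
— Carmen: subject of the clause headed by 'compared'; c-commands the pronoun within its binding domain — blocked (Principle B).
— Maya: second object of the clause headed by 'compared'; is c-commanded by the pronoun; coreference would bind this R-expression — blocked (Principle C).
— Sofia: possessor inside the subject DP of the matrix clause; does not c-command the pronoun — Principle B does not apply; allowed.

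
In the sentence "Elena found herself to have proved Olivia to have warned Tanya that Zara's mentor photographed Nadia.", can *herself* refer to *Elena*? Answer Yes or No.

Yes

*herself* is a reflexive; Principle A requires it to be bound within its binding domain — the matrix clause.
— Elena: subject of the matrix clause; c-commands the reflexive within its binding domain — allowed (Principle A).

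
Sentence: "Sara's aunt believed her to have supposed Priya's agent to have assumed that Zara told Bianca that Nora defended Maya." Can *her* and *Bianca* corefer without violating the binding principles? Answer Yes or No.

No

*Bianca* is an R-expression; Principle C requires it to be free (not bound by any c-commanding expression).
— her: subject of the clause headed by 'supposed'; the pronoun c-commands the R-expression — coreference blocked (Principle C).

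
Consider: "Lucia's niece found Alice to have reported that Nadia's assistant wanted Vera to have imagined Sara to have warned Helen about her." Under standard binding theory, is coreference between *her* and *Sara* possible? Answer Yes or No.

No

*Sara* is an R-expression; Principle C requires it to be free (not bound by any c-commanding expression).
— her: second object of the clause headed by 'warned'; the R-expression locally c-commands the pronoun — coreference blocked (Principle B on the pronoun).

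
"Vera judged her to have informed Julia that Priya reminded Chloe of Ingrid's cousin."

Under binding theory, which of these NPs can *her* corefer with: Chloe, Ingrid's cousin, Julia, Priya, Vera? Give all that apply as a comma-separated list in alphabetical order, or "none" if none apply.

none

*her* is a pronoun; Principle B requires it to be free in its binding domain — the matrix clause.
— Chloe: object of the clause headed by 'reminded'; is c-commanded by the pronoun; coreference would bind this R-expression — blocked (Principle C).
— Ingrid's cousin: second object of the clause headed by 'reminded'; is c-commanded by the pronoun; coreference would bind this R-expression — blocked (Principle C).
— Julia: object of the clause headed by 'informed'; is c-commanded by the pronoun; coreference would bind this R-expression — blocked (Principle C).
— Priya: subject of the clause headed by 'reminded'; is c-commanded by the pronoun; coreference would bind this R-expression — blocked (Principle C).
— Vera: subject of the matrix clause; c-commands the pronoun within its binding domain — blocked (Principle B).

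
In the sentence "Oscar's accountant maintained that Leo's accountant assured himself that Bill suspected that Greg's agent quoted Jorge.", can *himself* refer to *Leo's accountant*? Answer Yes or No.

Yes

*himself* is a reflexive; Principle A requires it to be bound within its binding domain — the clause headed by 'assured'.
— Leo's accountant: subject of the clause headed by 'assured'; c-commands the reflexive within its binding domain — allowed (Principle A).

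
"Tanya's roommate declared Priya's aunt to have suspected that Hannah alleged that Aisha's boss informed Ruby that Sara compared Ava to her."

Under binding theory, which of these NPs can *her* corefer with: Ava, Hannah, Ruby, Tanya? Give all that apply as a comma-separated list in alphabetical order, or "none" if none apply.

*her* is a pronoun; Principle B requires it to be free in its binding domain — the clause headed by 'compared'.
— Ava: object of the clause headed by 'compared'; c-commands the pronoun within its binding domain — blocked (Principle B).
— Hannah: subject of the clause headed by 'alleged'; c-commands the pronoun but lies outside its binding domain — allowed.
— Ruby: object of the clause headed by 'informed'; c-commands the pronoun but lies outside its binding domain — allowed.
— Tanya: possessor inside the subject DP of the matrix clause; does not c-command the pronoun — Principle B does not apply; allowed.

Hannah, Ruby, Tanya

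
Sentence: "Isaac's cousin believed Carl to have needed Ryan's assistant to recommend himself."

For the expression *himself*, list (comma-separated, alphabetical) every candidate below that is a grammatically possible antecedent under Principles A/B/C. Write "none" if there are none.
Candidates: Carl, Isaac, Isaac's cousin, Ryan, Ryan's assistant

*himself* is a reflexive; Principle A requires it to be bound within its binding domain — the clause headed by 'recommend'.
— Carl: subject of the clause headed by 'needed'; c-commands the reflexive but lies outside its binding domain — cannot bind it (Principle A).
— Isaac: possessor inside the subject DP of the matrix clause; does not c-command the reflexive — cannot bind it (Principle A).
— Isaac's cousin: subject of the matrix clause; c-commands the reflexive but lies outside its binding domain — cannot bind it (Principle A).
— Ryan: possessor inside the subject DP of the clause headed by 'recommend'; does not c-command the reflexive — cannot bind it (Principle A).
— Ryan's assistant: subject of the clause headed by 'recommend'; c-commands the reflexive within its binding domain — allowed (Principle A).

Ryan's assistant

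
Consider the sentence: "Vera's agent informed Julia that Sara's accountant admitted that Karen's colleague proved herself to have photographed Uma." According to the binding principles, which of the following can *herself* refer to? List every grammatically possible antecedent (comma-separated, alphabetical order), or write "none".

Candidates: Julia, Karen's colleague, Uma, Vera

*herself* is a reflexive; Principle A requires it to be bound within its binding domain — the clause headed by 'proved'.
— Julia: object of the matrix clause; c-commands the reflexive but lies outside its binding domain — cannot bind it (Principle A).
— Karen's colleague: subject of the clause headed by 'proved'; c-commands the reflexive within its binding domain — allowed (Principle A).
— Uma: object of the clause headed by 'photographed'; does not c-command the reflexive — cannot bind it (Principle A).
— Vera: possessor inside the subject DP of the matrix clause; does not c-command the reflexive — cannot bind it (Principle A).

Karen's colleague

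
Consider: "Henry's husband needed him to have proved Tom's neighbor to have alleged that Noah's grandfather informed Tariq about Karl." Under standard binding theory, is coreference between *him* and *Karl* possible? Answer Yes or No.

No

*Karl* is an R-expression; Principle C requires it to be free (not bound by any c-commanding expression).
— him: subject of the clause headed by 'proved'; the pronoun c-commands the R-expression — coreference blocked (Principle C).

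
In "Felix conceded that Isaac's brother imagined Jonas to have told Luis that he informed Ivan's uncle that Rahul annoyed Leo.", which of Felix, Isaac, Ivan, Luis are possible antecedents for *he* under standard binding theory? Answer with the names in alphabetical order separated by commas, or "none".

*he* is a pronoun; Principle B requires it to be free in its binding domain — the clause headed by 'informed'.
— Felix: subject of the matrix clause; c-commands the pronoun but lies outside its binding domain — allowed.
— Isaac: possessor inside the subject DP of the clause headed by 'imagined'; does not c-command the pronoun — Principle B does not apply; allowed.
— Ivan: possessor inside the object DP of the clause headed by 'informed'; is c-commanded by the pronoun; coreference would bind this R-expression — blocked (Principle C).
— Luis: object of the clause headed by 'told'; c-commands the pronoun but lies outside its binding domain — allowed.

Felix, Isaac, Luis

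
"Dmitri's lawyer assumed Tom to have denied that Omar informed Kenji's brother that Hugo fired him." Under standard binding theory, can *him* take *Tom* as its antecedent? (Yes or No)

Yes

*him* is a pronoun; Principle B requires it to be free in its binding domain — the clause headed by 'fired'.
— Tom: subject of the clause headed by 'denied'; c-commands the pronoun but lies outside its binding domain — allowed.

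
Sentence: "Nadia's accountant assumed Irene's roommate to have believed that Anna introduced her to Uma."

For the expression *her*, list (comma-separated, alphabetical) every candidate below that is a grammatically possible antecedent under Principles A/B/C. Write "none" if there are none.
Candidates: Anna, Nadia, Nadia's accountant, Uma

*her* is a pronoun; Principle B requires it to be free in its binding domain — the clause headed by 'introduced'.
— Anna: subject of the clause headed by 'introduced'; c-commands the pronoun within its binding domain — blocked (Principle B).
— Nadia: possessor inside the subject DP of the matrix clause; does not c-command the pronoun — Principle B does not apply; allowed.
— Nadia's accountant: subject of the matrix clause; c-commands the pronoun but lies outside its binding domain — allowed.
— Uma: second object of the clause headed by 'introduced'; is c-commanded by the pronoun; coreference would bind this R-expression — blocked (Principle C).

Nadia, Nadia's accountant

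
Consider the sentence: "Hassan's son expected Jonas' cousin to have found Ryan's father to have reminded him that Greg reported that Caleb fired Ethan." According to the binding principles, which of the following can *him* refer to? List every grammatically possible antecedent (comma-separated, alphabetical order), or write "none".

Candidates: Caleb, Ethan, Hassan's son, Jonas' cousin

Hassan's son, Jonas' cousin

*him* is a pronoun; Principle B requires it to be free in its binding domain — the clause headed by 'reminded'.
— Caleb: subject of the clause headed by 'fired'; is c-commanded by the pronoun; coreference would bind this R-expression — blocked (Principle C).
— Ethan: object of the clause headed by 'fired'; is c-commanded by the pronoun; coreference would bind this R-expression — blocked (Principle C).
— Hassan's son: subject of the matrix clause; c-commands the pronoun but lies outside its binding domain — allowed.
— Jonas' cousin: subject of the clause headed by 'found'; c-commands the pronoun but lies outside its binding domain — allowed.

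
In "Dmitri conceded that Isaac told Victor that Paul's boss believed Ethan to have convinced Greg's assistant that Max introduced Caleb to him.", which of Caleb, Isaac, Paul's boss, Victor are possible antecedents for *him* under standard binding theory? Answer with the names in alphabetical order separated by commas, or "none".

Isaac, Paul's boss, Victor

*him* is a pronoun; Principle B requires it to be free in its binding domain — the clause headed by 'introduced'.
— Caleb: object of the clause headed by 'introduced'; c-commands the pronoun within its binding domain — blocked (Principle B).
— Isaac: subject of the clause headed by 'told'; c-commands the pronoun but lies outside its binding domain — allowed.
— Paul's boss: subject of the clause headed by 'believed'; c-commands the pronoun but lies outside its binding domain — allowed.
— Victor: object of the clause headed by 'told'; c-commands the pronoun but lies outside its binding domain — allowed.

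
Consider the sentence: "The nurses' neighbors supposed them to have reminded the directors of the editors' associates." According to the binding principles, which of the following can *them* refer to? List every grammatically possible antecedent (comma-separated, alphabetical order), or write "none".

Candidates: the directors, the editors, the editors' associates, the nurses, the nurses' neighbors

*them* is a pronoun; Principle B requires it to be free in its binding domain — the matrix clause.
— the directors: object of the clause headed by 'reminded'; is c-commanded by the pronoun; coreference would bind this R-expression — blocked (Principle C).
— the editors: possessor inside the second object DP of the clause headed by 'reminded'; is c-commanded by the pronoun; coreference would bind this R-expression — blocked (Principle C).
— the editors' associates: second object of the clause headed by 'reminded'; is c-commanded by the pronoun; coreference would bind this R-expression — blocked (Principle C).
— the nurses: possessor inside the subject DP of the matrix clause; does not c-command the pronoun — Principle B does not apply; allowed.
— the nurses' neighbors: subject of the matrix clause; c-commands the pronoun within its binding domain — blocked (Principle B).

the nurses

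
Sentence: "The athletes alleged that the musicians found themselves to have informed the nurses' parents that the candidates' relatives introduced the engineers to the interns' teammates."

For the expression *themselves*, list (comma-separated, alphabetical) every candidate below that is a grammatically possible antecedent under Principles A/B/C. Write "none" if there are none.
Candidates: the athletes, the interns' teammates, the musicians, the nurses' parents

*themselves* is a reflexive; Principle A requires it to be bound within its binding domain — the clause headed by 'found'.
— the athletes: subject of the matrix clause; c-commands the reflexive but lies outside its binding domain — cannot bind it (Principle A).
— the interns' teammates: second object of the clause headed by 'introduced'; does not c-command the reflexive — cannot bind it (Principle A).
— the musicians: subject of the clause headed by 'found'; c-commands the reflexive within its binding domain — allowed (Principle A).
— the nurses' parents: object of the clause headed by 'informed'; does not c-command the reflexive — cannot bind it (Principle A).

the musicians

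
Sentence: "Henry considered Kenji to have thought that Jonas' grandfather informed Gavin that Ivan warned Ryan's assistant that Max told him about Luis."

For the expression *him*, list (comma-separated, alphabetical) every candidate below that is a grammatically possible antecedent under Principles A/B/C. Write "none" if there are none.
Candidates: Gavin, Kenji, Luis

Gavin, Kenji

*him* is a pronoun; Principle B requires it to be free in its binding domain — the clause headed by 'told'.
— Gavin: object of the clause headed by 'informed'; c-commands the pronoun but lies outside its binding domain — allowed.
— Kenji: subject of the clause headed by 'thought'; c-commands the pronoun but lies outside its binding domain — allowed.
— Luis: second object of the clause headed by 'told'; is c-commanded by the pronoun; coreference would bind this R-expression — blocked (Principle C).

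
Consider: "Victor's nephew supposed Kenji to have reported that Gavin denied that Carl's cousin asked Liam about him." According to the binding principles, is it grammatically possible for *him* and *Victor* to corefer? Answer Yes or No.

*him* is a pronoun; Principle B requires it to be free in its binding domain — the clause headed by 'asked'.
— Victor: possessor inside the subject DP of the matrix clause; does not c-command the pronoun — Principle B does not apply; allowed.

Yes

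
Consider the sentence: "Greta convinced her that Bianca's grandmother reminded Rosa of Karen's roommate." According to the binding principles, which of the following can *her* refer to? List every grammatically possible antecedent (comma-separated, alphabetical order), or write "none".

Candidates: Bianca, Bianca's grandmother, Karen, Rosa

*her* is a pronoun; Principle B requires it to be free in its binding domain — the matrix clause.
— Bianca: possessor inside the subject DP of the clause headed by 'reminded'; is c-commanded by the pronoun; coreference would bind this R-expression — blocked (Principle C).
— Bianca's grandmother: subject of the clause headed by 'reminded'; is c-commanded by the pronoun; coreference would bind this R-expression — blocked (Principle C).
— Karen: possessor inside the second object DP of the clause headed by 'reminded'; is c-commanded by the pronoun; coreference would bind this R-expression — blocked (Principle C).
— Rosa: object of the clause headed by 'reminded'; is c-commanded by the pronoun; coreference would bind this R-expression — blocked (Principle C).

none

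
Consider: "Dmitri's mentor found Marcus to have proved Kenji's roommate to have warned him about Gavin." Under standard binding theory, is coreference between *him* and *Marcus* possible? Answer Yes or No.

Yes

*Marcus* is an R-expression; Principle C requires it to be free (not bound by any c-commanding expression).
— him: object of the clause headed by 'warned'; the pronoun does not c-command the R-expression — coreference allowed.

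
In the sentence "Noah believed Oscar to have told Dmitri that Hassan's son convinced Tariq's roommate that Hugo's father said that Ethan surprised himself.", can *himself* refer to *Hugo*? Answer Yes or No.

*himself* is a reflexive; Principle A requires it to be bound within its binding domain — the clause headed by 'surprised'.
— Hugo: possessor inside the subject DP of the clause headed by 'said'; does not c-command the reflexive — cannot bind it (Principle A).

No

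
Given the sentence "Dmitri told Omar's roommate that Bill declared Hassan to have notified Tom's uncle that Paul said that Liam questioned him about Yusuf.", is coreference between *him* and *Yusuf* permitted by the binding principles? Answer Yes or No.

No

*him* is a pronoun; Principle B requires it to be free in its binding domain — the clause headed by 'questioned'.
— Yusuf: second object of the clause headed by 'questioned'; is c-commanded by the pronoun; coreference would bind this R-expression — blocked (Principle C).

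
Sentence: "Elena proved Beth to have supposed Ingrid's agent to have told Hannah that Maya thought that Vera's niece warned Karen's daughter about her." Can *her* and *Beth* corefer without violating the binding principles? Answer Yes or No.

*Beth* is an R-expression; Principle C requires it to be free (not bound by any c-commanding expression).
— her: second object of the clause headed by 'warned'; the pronoun does not c-command the R-expression — coreference allowed.

Yes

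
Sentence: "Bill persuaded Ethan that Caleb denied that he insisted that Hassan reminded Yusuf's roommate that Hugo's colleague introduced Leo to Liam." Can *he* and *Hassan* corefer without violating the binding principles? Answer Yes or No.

No

*Hassan* is an R-expression; Principle C requires it to be free (not bound by any c-commanding expression).
— he: subject of the clause headed by 'insisted'; the pronoun c-commands the R-expression — coreference blocked (Principle C).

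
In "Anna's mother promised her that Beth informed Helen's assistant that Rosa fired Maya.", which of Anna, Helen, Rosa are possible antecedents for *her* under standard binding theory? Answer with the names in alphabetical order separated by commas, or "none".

*her* is a pronoun; Principle B requires it to be free in its binding domain — the matrix clause.
— Anna: possessor inside the subject DP of the matrix clause; does not c-command the pronoun — Principle B does not apply; allowed.
— Helen: possessor inside the object DP of the clause headed by 'informed'; is c-commanded by the pronoun; coreference would bind this R-expression — blocked (Principle C).
— Rosa: subject of the clause headed by 'fired'; is c-commanded by the pronoun; coreference would bind this R-expression — blocked (Principle C).

Anna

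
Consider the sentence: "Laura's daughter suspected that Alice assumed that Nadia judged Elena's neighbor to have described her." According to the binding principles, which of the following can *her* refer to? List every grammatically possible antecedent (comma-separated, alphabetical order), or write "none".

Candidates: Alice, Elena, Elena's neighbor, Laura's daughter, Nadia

Alice, Elena, Laura's daughter, Nadia

*her* is a pronoun; Principle B requires it to be free in its binding domain — the clause headed by 'described'.
— Alice: subject of the clause headed by 'assumed'; c-commands the pronoun but lies outside its binding domain — allowed.
— Elena: possessor inside the subject DP of the clause headed by 'described'; does not c-command the pronoun — Principle B does not apply; allowed.
— Elena's neighbor: subject of the clause headed by 'described'; c-commands the pronoun within its binding domain — blocked (Principle B).
— Laura's daughter: subject of the matrix clause; c-commands the pronoun but lies outside its binding domain — allowed.
— Nadia: subject of the clause headed by 'judged'; c-commands the pronoun but lies outside its binding domain — allowed.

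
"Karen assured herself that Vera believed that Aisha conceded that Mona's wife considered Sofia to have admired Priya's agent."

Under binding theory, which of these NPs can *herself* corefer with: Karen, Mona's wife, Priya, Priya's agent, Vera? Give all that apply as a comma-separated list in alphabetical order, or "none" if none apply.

Karen

*herself* is a reflexive; Principle A requires it to be bound within its binding domain — the matrix clause.
— Karen: subject of the matrix clause; c-commands the reflexive within its binding domain — allowed (Principle A).
— Mona's wife: subject of the clause headed by 'considered'; does not c-command the reflexive — cannot bind it (Principle A).
— Priya: possessor inside the object DP of the clause headed by 'admired'; does not c-command the reflexive — cannot bind it (Principle A).
— Priya's agent: object of the clause headed by 'admired'; does not c-command the reflexive — cannot bind it (Principle A).
— Vera: subject of the clause headed by 'believed'; does not c-command the reflexive — cannot bind it (Principle A).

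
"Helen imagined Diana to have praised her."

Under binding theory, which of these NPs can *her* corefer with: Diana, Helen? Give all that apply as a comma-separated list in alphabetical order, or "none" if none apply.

*her* is a pronoun; Principle B requires it to be free in its binding domain — the clause headed by 'praised'.
— Diana: subject of the clause headed by 'praised'; c-commands the pronoun within its binding domain — blocked (Principle B).
— Helen: subject of the matrix clause; c-commands the pronoun but lies outside its binding domain — allowed.

Helen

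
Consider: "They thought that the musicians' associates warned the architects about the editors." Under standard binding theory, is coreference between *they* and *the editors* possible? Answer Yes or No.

No

*the editors* is an R-expression; Principle C requires it to be free (not bound by any c-commanding expression).
— they: subject of the matrix clause; the pronoun c-commands the R-expression — coreference blocked (Principle C).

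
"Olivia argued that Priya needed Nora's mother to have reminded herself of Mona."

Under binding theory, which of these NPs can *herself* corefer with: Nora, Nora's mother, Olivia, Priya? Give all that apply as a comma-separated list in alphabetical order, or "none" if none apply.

Nora's mother

*herself* is a reflexive; Principle A requires it to be bound within its binding domain — the clause headed by 'reminded'.
— Nora: possessor inside the subject DP of the clause headed by 'reminded'; does not c-command the reflexive — cannot bind it (Principle A).
— Nora's mother: subject of the clause headed by 'reminded'; c-commands the reflexive within its binding domain — allowed (Principle A).
— Olivia: subject of the matrix clause; c-commands the reflexive but lies outside its binding domain — cannot bind it (Principle A).
— Priya: subject of the clause headed by 'needed'; c-commands the reflexive but lies outside its binding domain — cannot bind it (Principle A).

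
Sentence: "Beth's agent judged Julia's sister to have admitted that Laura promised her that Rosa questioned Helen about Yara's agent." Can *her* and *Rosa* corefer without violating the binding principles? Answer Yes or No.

*Rosa* is an R-expression; Principle C requires it to be free (not bound by any c-commanding expression).
— her: object of the clause headed by 'promised'; the pronoun c-commands the R-expression — coreference blocked (Principle C).

No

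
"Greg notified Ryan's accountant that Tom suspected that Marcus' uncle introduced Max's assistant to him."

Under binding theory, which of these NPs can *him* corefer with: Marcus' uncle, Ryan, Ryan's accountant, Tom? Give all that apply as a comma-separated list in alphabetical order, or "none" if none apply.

Ryan, Ryan's accountant, Tom

*him* is a pronoun; Principle B requires it to be free in its binding domain — the clause headed by 'introduced'.
— Marcus' uncle: subject of the clause headed by 'introduced'; c-commands the pronoun within its binding domain — blocked (Principle B).
— Ryan: possessor inside the object DP of the matrix clause; does not c-command the pronoun — Principle B does not apply; allowed.
— Ryan's accountant: object of the matrix clause; c-commands the pronoun but lies outside its binding domain — allowed.
— Tom: subject of the clause headed by 'suspected'; c-commands the pronoun but lies outside its binding domain — allowed.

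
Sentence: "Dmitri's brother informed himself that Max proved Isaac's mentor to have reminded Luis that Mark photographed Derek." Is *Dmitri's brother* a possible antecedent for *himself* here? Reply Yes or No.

*himself* is a reflexive; Principle A requires it to be bound within its binding domain — the matrix clause.
— Dmitri's brother: subject of the matrix clause; c-commands the reflexive within its binding domain — allowed (Principle A).

Yes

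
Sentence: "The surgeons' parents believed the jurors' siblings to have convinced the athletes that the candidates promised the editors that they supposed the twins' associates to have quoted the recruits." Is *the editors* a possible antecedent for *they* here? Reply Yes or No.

*they* is a pronoun; Principle B requires it to be free in its binding domain — the clause headed by 'supposed'.
— the editors: object of the clause headed by 'promised'; c-commands the pronoun but lies outside its binding domain — allowed.

Yes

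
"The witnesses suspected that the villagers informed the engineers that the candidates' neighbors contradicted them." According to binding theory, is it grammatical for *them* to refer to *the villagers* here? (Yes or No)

*the villagers* is an R-expression; Principle C requires it to be free (not bound by any c-commanding expression).
— them: object of the clause headed by 'contradicted'; the pronoun does not c-command the R-expression — coreference allowed.

Yes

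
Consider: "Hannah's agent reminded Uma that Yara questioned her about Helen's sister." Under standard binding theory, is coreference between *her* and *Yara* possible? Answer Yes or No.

*Yara* is an R-expression; Principle C requires it to be free (not bound by any c-commanding expression).
— her: object of the clause headed by 'questioned'; the R-expression locally c-commands the pronoun — coreference blocked (Principle B on the pronoun).

No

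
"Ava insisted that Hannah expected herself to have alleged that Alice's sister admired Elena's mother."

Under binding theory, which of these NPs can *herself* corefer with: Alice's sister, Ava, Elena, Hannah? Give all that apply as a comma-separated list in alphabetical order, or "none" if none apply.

Hannah

*herself* is a reflexive; Principle A requires it to be bound within its binding domain — the clause headed by 'expected'.
— Alice's sister: subject of the clause headed by 'admired'; does not c-command the reflexive — cannot bind it (Principle A).
— Ava: subject of the matrix clause; c-commands the reflexive but lies outside its binding domain — cannot bind it (Principle A).
— Elena: possessor inside the object DP of the clause headed by 'admired'; does not c-command the reflexive — cannot bind it (Principle A).
— Hannah: subject of the clause headed by 'expected'; c-commands the reflexive within its binding domain — allowed (Principle A).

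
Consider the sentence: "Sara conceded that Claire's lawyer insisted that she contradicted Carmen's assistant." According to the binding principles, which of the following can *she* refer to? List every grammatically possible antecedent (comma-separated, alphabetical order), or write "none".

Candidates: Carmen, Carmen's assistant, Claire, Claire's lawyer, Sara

Claire, Claire's lawyer, Sara

*she* is a pronoun; Principle B requires it to be free in its binding domain — the clause headed by 'contradicted'.
— Carmen: possessor inside the object DP of the clause headed by 'contradicted'; is c-commanded by the pronoun; coreference would bind this R-expression — blocked (Principle C).
— Carmen's assistant: object of the clause headed by 'contradicted'; is c-commanded by the pronoun; coreference would bind this R-expression — blocked (Principle C).
— Claire: possessor inside the subject DP of the clause headed by 'insisted'; does not c-command the pronoun — Principle B does not apply; allowed.
— Claire's lawyer: subject of the clause headed by 'insisted'; c-commands the pronoun but lies outside its binding domain — allowed.
— Sara: subject of the matrix clause; c-commands the pronoun but lies outside its binding domain — allowed.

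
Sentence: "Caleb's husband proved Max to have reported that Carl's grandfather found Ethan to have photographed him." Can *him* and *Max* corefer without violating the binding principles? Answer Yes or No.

*Max* is an R-expression; Principle C requires it to be free (not bound by any c-commanding expression).
— him: object of the clause headed by 'photographed'; the pronoun does not c-command the R-expression — coreference allowed.

Yes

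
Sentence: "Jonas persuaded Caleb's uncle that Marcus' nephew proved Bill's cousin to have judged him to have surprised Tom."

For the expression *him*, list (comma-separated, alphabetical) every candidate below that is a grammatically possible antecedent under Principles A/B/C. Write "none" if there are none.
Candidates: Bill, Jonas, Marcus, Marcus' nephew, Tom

*him* is a pronoun; Principle B requires it to be free in its binding domain — the clause headed by 'judged'.
— Bill: possessor inside the subject DP of the clause headed by 'judged'; does not c-command the pronoun — Principle B does not apply; allowed.
— Jonas: subject of the matrix clause; c-commands the pronoun but lies outside its binding domain — allowed.
— Marcus: possessor inside the subject DP of the clause headed by 'proved'; does not c-command the pronoun — Principle B does not apply; allowed.
— Marcus' nephew: subject of the clause headed by 'proved'; c-commands the pronoun but lies outside its binding domain — allowed.
— Tom: object of the clause headed by 'surprised'; is c-commanded by the pronoun; coreference would bind this R-expression — blocked (Principle C).

Bill, Jonas, Marcus, Marcus' nephew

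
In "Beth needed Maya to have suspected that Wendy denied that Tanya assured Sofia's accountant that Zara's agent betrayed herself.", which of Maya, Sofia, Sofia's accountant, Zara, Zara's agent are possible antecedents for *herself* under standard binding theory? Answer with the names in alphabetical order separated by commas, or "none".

*herself* is a reflexive; Principle A requires it to be bound within its binding domain — the clause headed by 'betrayed'.
— Maya: subject of the clause headed by 'suspected'; c-commands the reflexive but lies outside its binding domain — cannot bind it (Principle A).
— Sofia: possessor inside the object DP of the clause headed by 'assured'; does not c-command the reflexive — cannot bind it (Principle A).
— Sofia's accountant: object of the clause headed by 'assured'; c-commands the reflexive but lies outside its binding domain — cannot bind it (Principle A).
— Zara: possessor inside the subject DP of the clause headed by 'betrayed'; does not c-command the reflexive — cannot bind it (Principle A).
— Zara's agent: subject of the clause headed by 'betrayed'; c-commands the reflexive within its binding domain — allowed (Principle A).

Zara's agent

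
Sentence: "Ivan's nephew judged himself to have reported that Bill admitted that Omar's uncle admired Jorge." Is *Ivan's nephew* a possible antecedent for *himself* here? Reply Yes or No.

Yes

*himself* is a reflexive; Principle A requires it to be bound within its binding domain — the matrix clause.
— Ivan's nephew: subject of the matrix clause; c-commands the reflexive within its binding domain — allowed (Principle A).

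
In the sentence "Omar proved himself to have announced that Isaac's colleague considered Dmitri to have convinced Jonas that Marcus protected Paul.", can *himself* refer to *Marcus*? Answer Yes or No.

*himself* is a reflexive; Principle A requires it to be bound within its binding domain — the matrix clause.
— Marcus: subject of the clause headed by 'protected'; does not c-command the reflexive — cannot bind it (Principle A).

No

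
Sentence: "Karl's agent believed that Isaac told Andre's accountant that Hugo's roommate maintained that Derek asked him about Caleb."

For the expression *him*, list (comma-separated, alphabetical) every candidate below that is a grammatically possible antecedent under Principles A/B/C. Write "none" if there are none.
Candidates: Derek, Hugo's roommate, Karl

Hugo's roommate, Karl

*him* is a pronoun; Principle B requires it to be free in its binding domain — the clause headed by 'asked'.
— Derek: subject of the clause headed by 'asked'; c-commands the pronoun within its binding domain — blocked (Principle B).
— Hugo's roommate: subject of the clause headed by 'maintained'; c-commands the pronoun but lies outside its binding domain — allowed.
— Karl: possessor inside the subject DP of the matrix clause; does not c-command the pronoun — Principle B does not apply; allowed.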